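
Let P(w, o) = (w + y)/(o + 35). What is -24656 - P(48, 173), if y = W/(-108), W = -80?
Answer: -34617353/1404 ≈ -24656.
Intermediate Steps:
y = 20/27 (y = -80/(-108) = -80*(-1/108) = 20/27 ≈ 0.74074)
P(w, o) = (20/27 + w)/(35 + o) (P(w, o) = (w + 20/27)/(o + 35) = (20/27 + w)/(35 + o))
-24656 - P(48, 173) = -24656 - (20/27 + 48)/(35 + 173) = -24656 - 1316/(208*27) = -24656 - 1*329/1404 = -24656 - 329/1404 = -34617353/1404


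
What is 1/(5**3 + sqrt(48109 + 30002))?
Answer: -125/62486 + 3*sqrt(8679)/62486 ≈ 0.0024723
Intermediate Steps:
1/(5**3 + sqrt(48109 + 30002)) = 1/(125 + sqrt(78111)) = 1/(125 + 3*sqrt(8679))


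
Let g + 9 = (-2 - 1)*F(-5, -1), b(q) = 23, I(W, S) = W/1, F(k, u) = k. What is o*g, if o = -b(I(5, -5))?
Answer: -138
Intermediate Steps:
I(W, S) = W (I(W, S) = W*1 = W)
g = 6 (g = -9 + (-2 - 1)*(-5) = -9 - 3*(-5) = -9 + 15 = 6)
o = -23 (o = -1*23 = -23)
o*g = -23*6 = -138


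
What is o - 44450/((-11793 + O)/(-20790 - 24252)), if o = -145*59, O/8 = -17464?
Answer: -659648435/30301 ≈ -21770.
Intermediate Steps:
O = -139712 (O = 8*(-17464) = -139712)
o = -8555
o - 44450/((-11793 + O)/(-20790 - 24252)) = -8555 - 44450/((-11793 - 139712)/(-20790 - 24252)) = -8555 - 44450/((-151505/(-45042))) = -8555 - 44450/((-151505*(-1/45042))) = -8555 - 44450/151505/45042 = -8555 - 44450*45042/151505 = -8555 - 1*400423380/30301 = -8555 - 400423380/30301 = -659648435/30301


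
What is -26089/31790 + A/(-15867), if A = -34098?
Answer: 223340419/168137310 ≈ 1.3283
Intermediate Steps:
-26089/31790 + A/(-15867) = -26089/31790 - 34098/(-15867) = -26089*1/31790 - 34098*(-1/15867) = -26089/31790 + 11366/5289 = 223340419/168137310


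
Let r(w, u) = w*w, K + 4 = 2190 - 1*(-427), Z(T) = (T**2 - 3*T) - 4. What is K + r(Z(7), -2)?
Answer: 3189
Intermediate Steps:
Z(T) = -4 + T**2 - 3*T
K = 2613 (K = -4 + (2190 - 1*(-427)) = -4 + (2190 + 427) = -4 + 2617 = 2613)
r(w, u) = w**2
K + r(Z(7), -2) = 2613 + (-4 + 7**2 - 3*7)**2 = 2613 + (-4 + 49 - 21)**2 = 2613 + 24**2 = 2613 + 576 = 3189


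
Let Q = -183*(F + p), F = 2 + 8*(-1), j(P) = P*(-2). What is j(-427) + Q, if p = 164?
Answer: -28060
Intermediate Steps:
j(P) = -2*P
F = -6 (F = 2 - 8 = -6)
Q = -28914 (Q = -183*(-6 + 164) = -183*158 = -28914)
j(-427) + Q = -2*(-427) - 28914 = 854 - 28914 = -28060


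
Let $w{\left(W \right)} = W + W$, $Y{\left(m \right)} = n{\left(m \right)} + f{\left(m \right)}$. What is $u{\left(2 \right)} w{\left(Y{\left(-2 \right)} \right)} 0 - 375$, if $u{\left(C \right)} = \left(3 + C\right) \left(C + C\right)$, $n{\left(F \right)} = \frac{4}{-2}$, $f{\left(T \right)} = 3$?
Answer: $-375$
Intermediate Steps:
$n{\left(F \right)} = -2$ ($n{\left(F \right)} = 4 \left(- \frac{1}{2}\right) = -2$)
$Y{\left(m \right)} = 1$ ($Y{\left(m \right)} = -2 + 3 = 1$)
$u{\left(C \right)} = 2 C \left(3 + C\right)$ ($u{\left(C \right)} = \left(3 + C\right) 2 C = 2 C \left(3 + C\right)$)
$w{\left(W \right)} = 2 W$
$u{\left(2 \right)} w{\left(Y{\left(-2 \right)} \right)} 0 - 375 = 2 \cdot 2 \left(3 + 2\right) 2 \cdot 1 \cdot 0 - 375 = 2 \cdot 2 \cdot 5 \cdot 2 \cdot 0 - 375 = 20 \cdot 2 \cdot 0 - 375 = 40 \cdot 0 - 375 = 0 - 375 = -375$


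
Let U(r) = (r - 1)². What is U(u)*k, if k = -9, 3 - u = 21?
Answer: -3249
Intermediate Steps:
u = -18 (u = 3 - 1*21 = 3 - 21 = -18)
U(r) = (-1 + r)²
U(u)*k = (-1 - 18)²*(-9) = (-19)²*(-9) = 361*(-9) = -3249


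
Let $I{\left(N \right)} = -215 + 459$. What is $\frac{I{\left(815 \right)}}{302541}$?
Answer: $\frac{244}{302541} \approx 0.0008065$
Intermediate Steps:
$I{\left(N \right)} = 244$
$\frac{I{\left(815 \right)}}{302541} = \frac{244}{302541}$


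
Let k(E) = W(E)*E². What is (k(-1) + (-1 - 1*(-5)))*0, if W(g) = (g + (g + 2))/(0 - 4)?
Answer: 0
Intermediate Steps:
W(g) = -½ - g/2 (W(g) = (g + (2 + g))/(-4) = (2 + 2*g)*(-¼) = -½ - g/2)
k(E) = E²*(-½ - E/2) (k(E) = (-½ - E/2)*E² = E²*(-½ - E/2))
(k(-1) + (-1 - 1*(-5)))*0 = ((½)*(-1)²*(-1 - 1*(-1)) + (-1 - 1*(-5)))*0 = ((½)*1*(-1 + 1) + (-1 + 5))*0 = ((½)*1*0 + 4)*0 = (0 + 4)*0 = 4*0 = 0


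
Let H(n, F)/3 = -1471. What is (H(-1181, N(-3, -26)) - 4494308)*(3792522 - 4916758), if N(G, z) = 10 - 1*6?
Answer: 5057624102156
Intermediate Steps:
N(G, z) = 4 (N(G, z) = 10 - 6 = 4)
H(n, F) = -4413 (H(n, F) = 3*(-1471) = -4413)
(H(-1181, N(-3, -26)) - 4494308)*(3792522 - 4916758) = (-4413 - 4494308)*(3792522 - 4916758) = -4498721*(-1124236) = 5057624102156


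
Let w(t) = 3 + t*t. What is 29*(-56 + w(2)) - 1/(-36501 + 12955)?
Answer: -33458865/23546 ≈ -1421.0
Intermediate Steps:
w(t) = 3 + t²
29*(-56 + w(2)) - 1/(-36501 + 12955) = 29*(-56 + (3 + 2²)) - 1/(-36501 + 12955) = 29*(-56 + (3 + 4)) - 1/(-23546) = 29*(-56 + 7) - 1*(-1/23546) = 29*(-49) + 1/23546 = -1421 + 1/23546 = -33458865/23546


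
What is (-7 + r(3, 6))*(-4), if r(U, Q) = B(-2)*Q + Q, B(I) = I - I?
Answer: 4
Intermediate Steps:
B(I) = 0
r(U, Q) = Q (r(U, Q) = 0*Q + Q = 0 + Q = Q)
(-7 + r(3, 6))*(-4) = (-7 + 6)*(-4) = -1*(-4) = 4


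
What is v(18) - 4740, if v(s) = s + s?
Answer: -4704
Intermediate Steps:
v(s) = 2*s
v(18) - 4740 = 2*18 - 4740 = 36 - 4740 = -4704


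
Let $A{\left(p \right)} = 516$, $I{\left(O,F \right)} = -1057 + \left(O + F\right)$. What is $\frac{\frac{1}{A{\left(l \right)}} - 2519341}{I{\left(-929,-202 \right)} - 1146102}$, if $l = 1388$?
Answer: $\frac{259995991}{118503528} \approx 2.194$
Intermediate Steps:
$I{\left(O,F \right)} = -1057 + F + O$ ($I{\left(O,F \right)} = -1057 + \left(F + O\right) = -1057 + F + O$)
$\frac{\frac{1}{A{\left(l \right)}} - 2519341}{I{\left(-929,-202 \right)} - 1146102} = \frac{\frac{1}{516} - 2519341}{\left(-1057 - 202 - 929\right) - 1146102} = \frac{\frac{1}{516} - 2519341}{-2188 - 1146102} = - \frac{1299979955}{516 \left(-1148290\right)} = \left(- \frac{1299979955}{516}\right) \left(- \frac{1}{1148290}\right) = \frac{259995991}{118503528}$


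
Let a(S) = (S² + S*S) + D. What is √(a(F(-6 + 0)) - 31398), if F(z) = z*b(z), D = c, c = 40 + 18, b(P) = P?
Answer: 2*I*√7187 ≈ 169.55*I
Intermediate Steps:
c = 58
D = 58
F(z) = z² (F(z) = z*z = z²)
a(S) = 58 + 2*S² (a(S) = (S² + S*S) + 58 = (S² + S²) + 58 = 2*S² + 58 = 58 + 2*S²)
√(a(F(-6 + 0)) - 31398) = √((58 + 2*((-6 + 0)²)²) - 31398) = √((58 + 2*((-6)²)²) - 31398) = √((58 + 2*36²) - 31398) = √((58 + 2*1296) - 31398) = √((58 + 2592) - 31398) = √(2650 - 31398) = √(-28748) = 2*I*√7187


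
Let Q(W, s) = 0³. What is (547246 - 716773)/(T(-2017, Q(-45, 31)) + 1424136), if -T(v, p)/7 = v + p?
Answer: -169527/1438255 ≈ -0.11787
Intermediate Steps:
Q(W, s) = 0
T(v, p) = -7*p - 7*v (T(v, p) = -7*(v + p) = -7*(p + v) = -7*p - 7*v)
(547246 - 716773)/(T(-2017, Q(-45, 31)) + 1424136) = (547246 - 716773)/((-7*0 - 7*(-2017)) + 1424136) = -169527/((0 + 14119) + 1424136) = -169527/(14119 + 1424136) = -169527/1438255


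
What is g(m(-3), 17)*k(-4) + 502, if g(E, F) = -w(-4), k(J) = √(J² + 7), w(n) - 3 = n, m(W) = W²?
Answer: 502 + √23 ≈ 506.80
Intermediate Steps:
w(n) = 3 + n
k(J) = √(7 + J²)
g(E, F) = 1 (g(E, F) = -(3 - 4) = -1*(-1) = 1)
g(m(-3), 17)*k(-4) + 502 = 1*√(7 + (-4)²) + 502 = 1*√(7 + 16) + 502 = 1*√23 + 502 = √23 + 502 = 502 + √23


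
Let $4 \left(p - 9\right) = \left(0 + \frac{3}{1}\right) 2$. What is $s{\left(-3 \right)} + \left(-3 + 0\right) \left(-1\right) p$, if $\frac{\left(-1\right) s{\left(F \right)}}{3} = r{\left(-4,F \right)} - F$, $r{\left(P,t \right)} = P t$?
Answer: $- \frac{27}{2} \approx -13.5$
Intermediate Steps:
$p = \frac{21}{2}$ ($p = 9 + \frac{\left(0 + \frac{3}{1}\right) 2}{4} = 9 + \frac{\left(0 + 3 \cdot 1\right) 2}{4} = 9 + \frac{\left(0 + 3\right) 2}{4} = 9 + \frac{3 \cdot 2}{4} = 9 + \frac{1}{4} \cdot 6 = 9 + \frac{3}{2} = \frac{21}{2} \approx 10.5$)
$s{\left(F \right)} = 15 F$ ($s{\left(F \right)} = - 3 \left(- 4 F - F\right) = - 3 \left(- 5 F\right) = 15 F$)
$s{\left(-3 \right)} + \left(-3 + 0\right) \left(-1\right) p = 15 \left(-3\right) + \left(-3 + 0\right) \left(-1\right) \frac{21}{2} = -45 + \left(-3\right) \left(-1\right) \frac{21}{2} = -45 + 3 \cdot \frac{21}{2} = -45 + \frac{63}{2} = - \frac{27}{2}$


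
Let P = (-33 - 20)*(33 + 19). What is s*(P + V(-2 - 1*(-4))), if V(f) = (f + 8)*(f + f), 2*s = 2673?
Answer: -3629934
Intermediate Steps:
s = 2673/2 (s = (½)*2673 = 2673/2 ≈ 1336.5)
P = -2756 (P = -53*52 = -2756)
V(f) = 2*f*(8 + f) (V(f) = (8 + f)*(2*f) = 2*f*(8 + f))
s*(P + V(-2 - 1*(-4))) = 2673*(-2756 + 2*(-2 - 1*(-4))*(8 + (-2 - 1*(-4))))/2 = 2673*(-2756 + 2*(-2 + 4)*(8 + (-2 + 4)))/2 = 2673*(-2756 + 2*2*(8 + 2))/2 = 2673*(-2756 + 2*2*10)/2 = 2673*(-2756 + 40)/2 = (2673/2)*(-2716) = -3629934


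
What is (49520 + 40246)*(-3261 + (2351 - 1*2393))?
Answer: -296497098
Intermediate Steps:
(49520 + 40246)*(-3261 + (2351 - 1*2393)) = 89766*(-3261 + (2351 - 2393)) = 89766*(-3261 - 42) = 89766*(-3303) = -296497098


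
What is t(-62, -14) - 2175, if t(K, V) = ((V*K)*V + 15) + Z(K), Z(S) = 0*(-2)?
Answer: -14312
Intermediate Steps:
Z(S) = 0
t(K, V) = 15 + K*V**2 (t(K, V) = ((V*K)*V + 15) + 0 = ((K*V)*V + 15) + 0 = (K*V**2 + 15) + 0 = (15 + K*V**2) + 0 = 15 + K*V**2)
t(-62, -14) - 2175 = (15 - 62*(-14)**2) - 2175 = (15 - 62*196) - 2175 = (15 - 12152) - 2175 = -12137 - 2175 = -14312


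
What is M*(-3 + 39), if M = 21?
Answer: 756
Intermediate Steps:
M*(-3 + 39) = 21*(-3 + 39) = 21*36 = 756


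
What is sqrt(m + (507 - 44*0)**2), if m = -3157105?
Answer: 2*I*sqrt(725014) ≈ 1703.0*I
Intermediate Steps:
sqrt(m + (507 - 44*0)**2) = sqrt(-3157105 + (507 - 44*0)**2) = sqrt(-3157105 + (507 + 0)**2) = sqrt(-3157105 + 507**2) = sqrt(-3157105 + 257049) = sqrt(-2900056) = 2*I*sqrt(725014)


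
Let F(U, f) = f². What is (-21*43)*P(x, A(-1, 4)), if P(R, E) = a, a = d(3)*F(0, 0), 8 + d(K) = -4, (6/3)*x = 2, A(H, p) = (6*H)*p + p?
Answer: 0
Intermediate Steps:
A(H, p) = p + 6*H*p (A(H, p) = 6*H*p + p = p + 6*H*p)
x = 1 (x = (½)*2 = 1)
d(K) = -12 (d(K) = -8 - 4 = -12)
a = 0 (a = -12*0² = -12*0 = 0)
P(R, E) = 0
(-21*43)*P(x, A(-1, 4)) = -21*43*0 = -903*0 = 0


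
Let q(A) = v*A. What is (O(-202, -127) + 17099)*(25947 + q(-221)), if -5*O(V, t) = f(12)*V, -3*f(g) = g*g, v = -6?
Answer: 2067266127/5 ≈ 4.1345e+8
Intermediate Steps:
f(g) = -g²/3 (f(g) = -g*g/3 = -g²/3)
O(V, t) = 48*V/5 (O(V, t) = -(-⅓*12²)*V/5 = -(-⅓*144)*V/5 = -(-48)*V/5 = 48*V/5)
q(A) = -6*A
(O(-202, -127) + 17099)*(25947 + q(-221)) = ((48/5)*(-202) + 17099)*(25947 - 6*(-221)) = (-9696/5 + 17099)*(25947 + 1326) = (75799/5)*27273 = 2067266127/5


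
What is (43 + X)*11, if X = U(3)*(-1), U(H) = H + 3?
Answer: 407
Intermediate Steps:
U(H) = 3 + H
X = -6 (X = (3 + 3)*(-1) = 6*(-1) = -6)
(43 + X)*11 = (43 - 6)*11 = 37*11 = 407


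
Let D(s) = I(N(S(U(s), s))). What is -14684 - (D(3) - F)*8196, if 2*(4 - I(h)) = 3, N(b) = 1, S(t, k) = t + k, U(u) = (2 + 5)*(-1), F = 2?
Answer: -18782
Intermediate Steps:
U(u) = -7 (U(u) = 7*(-1) = -7)
S(t, k) = k + t
I(h) = 5/2 (I(h) = 4 - 1/2*3 = 4 - 3/2 = 5/2)
D(s) = 5/2
-14684 - (D(3) - F)*8196 = -14684 - (5/2 - 1*2)*8196 = -14684 - (5/2 - 2)*8196 = -14684 - 8196/2 = -14684 - 1*4098 = -14684 - 4098 = -18782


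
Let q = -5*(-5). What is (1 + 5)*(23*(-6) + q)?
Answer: -678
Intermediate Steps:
q = 25
(1 + 5)*(23*(-6) + q) = (1 + 5)*(23*(-6) + 25) = 6*(-138 + 25) = 6*(-113) = -678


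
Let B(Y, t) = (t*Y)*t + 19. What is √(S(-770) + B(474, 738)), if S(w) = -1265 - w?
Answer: 2*√64540195 ≈ 16067.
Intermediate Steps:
B(Y, t) = 19 + Y*t² (B(Y, t) = (Y*t)*t + 19 = Y*t² + 19 = 19 + Y*t²)
√(S(-770) + B(474, 738)) = √((-1265 - 1*(-770)) + (19 + 474*738²)) = √((-1265 + 770) + (19 + 474*544644)) = √(-495 + (19 + 258161256)) = √(-495 + 258161275) = √258160780 = 2*√64540195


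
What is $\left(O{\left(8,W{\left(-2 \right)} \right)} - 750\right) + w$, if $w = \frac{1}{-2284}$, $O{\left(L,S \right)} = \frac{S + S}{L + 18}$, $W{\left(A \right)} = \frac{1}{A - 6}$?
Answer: $- \frac{44538597}{59384} \approx -750.01$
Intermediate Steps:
$W{\left(A \right)} = \frac{1}{-6 + A}$
$O{\left(L,S \right)} = \frac{2 S}{18 + L}$
$w = - \frac{1}{2284} \approx -0.00043783$
$\left(O{\left(8,W{\left(-2 \right)} \right)} - 750\right) + w = \left(\frac{2}{\left(-6 - 2\right) \left(18 + 8\right)} - 750\right) - \frac{1}{2284} = \left(\frac{2}{\left(-8\right) 26} - 750\right) - \frac{1}{2284} = \left(2 \left(- \frac{1}{8}\right) \frac{1}{26} - 750\right) - \frac{1}{2284} = \left(- \frac{1}{104} - 750\right) - \frac{1}{2284} = - \frac{78001}{104} - \frac{1}{2284} = - \frac{44538597}{59384}$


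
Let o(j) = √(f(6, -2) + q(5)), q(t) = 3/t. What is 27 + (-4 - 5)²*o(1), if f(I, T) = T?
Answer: 27 + 81*I*√35/5 ≈ 27.0 + 95.84*I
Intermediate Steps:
o(j) = I*√35/5 (o(j) = √(-2 + 3/5) = √(-2 + 3*(⅕)) = √(-2 + ⅗) = √(-7/5) = I*√35/5)
27 + (-4 - 5)²*o(1) = 27 + (-4 - 5)²*(I*√35/5) = 27 + (-9)²*(I*√35/5) = 27 + 81*(I*√35/5) = 27 + 81*I*√35/5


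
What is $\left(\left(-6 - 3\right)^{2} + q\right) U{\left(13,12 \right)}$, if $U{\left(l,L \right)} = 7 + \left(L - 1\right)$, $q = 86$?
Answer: $3006$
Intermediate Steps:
$U{\left(l,L \right)} = 6 + L$ ($U{\left(l,L \right)} = 7 + \left(-1 + L\right) = 6 + L$)
$\left(\left(-6 - 3\right)^{2} + q\right) U{\left(13,12 \right)} = \left(\left(-6 - 3\right)^{2} + 86\right) \left(6 + 12\right) = \left(\left(-9\right)^{2} + 86\right) 18 = \left(81 + 86\right) 18 = 167 \cdot 18 = 3006$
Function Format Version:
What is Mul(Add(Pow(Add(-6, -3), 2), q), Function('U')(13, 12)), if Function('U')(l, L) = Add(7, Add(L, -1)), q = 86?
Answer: 3006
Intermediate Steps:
Function('U')(l, L) = Add(6, L) (Function('U')(l, L) = Add(7, Add(-1, L)) = Add(6, L))
Mul(Add(Pow(Add(-6, -3), 2), q), Function('U')(13, 12)) = Mul(Add(Pow(Add(-6, -3), 2), 86), Add(6, 12)) = Mul(Add(Pow(-9, 2), 86), 18) = Mul(Add(81, 86), 18) = Mul(167, 18) = 3006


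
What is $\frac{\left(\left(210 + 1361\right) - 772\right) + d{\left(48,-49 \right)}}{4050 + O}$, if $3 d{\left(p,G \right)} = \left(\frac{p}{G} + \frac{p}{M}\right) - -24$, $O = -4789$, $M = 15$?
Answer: $- \frac{593689}{543165} \approx -1.093$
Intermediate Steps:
$d{\left(p,G \right)} = 8 + \frac{p}{45} + \frac{p}{3 G}$ ($d{\left(p,G \right)} = \frac{\left(\frac{p}{G} + \frac{p}{15}\right) - -24}{3} = \frac{\left(\frac{p}{G} + p \frac{1}{15}\right) + 24}{3} = \frac{\left(\frac{p}{G} + \frac{p}{15}\right) + 24}{3} = \frac{\left(\frac{p}{15} + \frac{p}{G}\right) + 24}{3} = \frac{24 + \frac{p}{15} + \frac{p}{G}}{3} = 8 + \frac{p}{45} + \frac{p}{3 G}$)
$\frac{\left(\left(210 + 1361\right) - 772\right) + d{\left(48,-49 \right)}}{4050 + O} = \frac{\left(\left(210 + 1361\right) - 772\right) + \left(8 + \frac{1}{45} \cdot 48 + \frac{1}{3} \cdot 48 \frac{1}{-49}\right)}{4050 - 4789} = \frac{\left(1571 - 772\right) + \left(8 + \frac{16}{15} + \frac{1}{3} \cdot 48 \left(- \frac{1}{49}\right)\right)}{-739} = \left(799 + \left(8 + \frac{16}{15} - \frac{16}{49}\right)\right) \left(- \frac{1}{739}\right) = \left(799 + \frac{6424}{735}\right) \left(- \frac{1}{739}\right) = \frac{593689}{735} \left(- \frac{1}{739}\right) = - \frac{593689}{543165}$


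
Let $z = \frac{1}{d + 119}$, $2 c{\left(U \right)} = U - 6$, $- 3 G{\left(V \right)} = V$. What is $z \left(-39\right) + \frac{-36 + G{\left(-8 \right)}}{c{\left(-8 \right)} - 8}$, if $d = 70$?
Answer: $\frac{127}{63} \approx 2.0159$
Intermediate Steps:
$G{\left(V \right)} = - \frac{V}{3}$
$c{\left(U \right)} = -3 + \frac{U}{2}$ ($c{\left(U \right)} = \frac{U - 6}{2} = \frac{-6 + U}{2} = -3 + \frac{U}{2}$)
$z = \frac{1}{189}$ ($z = \frac{1}{70 + 119} = \frac{1}{189} \approx 0.005291$)
$z \left(-39\right) + \frac{-36 + G{\left(-8 \right)}}{c{\left(-8 \right)} - 8} = \frac{1}{189} \left(-39\right) + \frac{-36 - - \frac{8}{3}}{\left(-3 + \frac{1}{2} \left(-8\right)\right) - 8} = - \frac{13}{63} + \frac{-36 + \frac{8}{3}}{\left(-3 - 4\right) - 8} = - \frac{13}{63} - \frac{100}{3 \left(-7 - 8\right)} = - \frac{13}{63} - \frac{100}{3 \left(-15\right)} = - \frac{13}{63} - - \frac{20}{9} = - \frac{13}{63} + \frac{20}{9} = \frac{127}{63}$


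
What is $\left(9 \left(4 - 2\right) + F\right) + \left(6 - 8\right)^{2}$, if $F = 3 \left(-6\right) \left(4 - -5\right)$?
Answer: $-140$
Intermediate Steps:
$F = -162$ ($F = - 18 \left(4 + 5\right) = \left(-18\right) 9 = -162$)
$\left(9 \left(4 - 2\right) + F\right) + \left(6 - 8\right)^{2} = \left(9 \left(4 - 2\right) - 162\right) + \left(6 - 8\right)^{2} = \left(9 \cdot 2 - 162\right) + \left(-2\right)^{2} = \left(18 - 162\right) + 4 = -144 + 4 = -140$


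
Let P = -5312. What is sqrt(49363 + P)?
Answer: 7*sqrt(899) ≈ 209.88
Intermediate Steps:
sqrt(49363 + P) = sqrt(49363 - 5312) = sqrt(44051) = 7*sqrt(899)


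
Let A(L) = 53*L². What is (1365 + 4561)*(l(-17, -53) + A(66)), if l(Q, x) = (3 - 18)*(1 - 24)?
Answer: 1370168238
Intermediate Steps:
l(Q, x) = 345 (l(Q, x) = -15*(-23) = 345)
(1365 + 4561)*(l(-17, -53) + A(66)) = (1365 + 4561)*(345 + 53*66²) = 5926*(345 + 53*4356) = 5926*(345 + 230868) = 5926*231213 = 1370168238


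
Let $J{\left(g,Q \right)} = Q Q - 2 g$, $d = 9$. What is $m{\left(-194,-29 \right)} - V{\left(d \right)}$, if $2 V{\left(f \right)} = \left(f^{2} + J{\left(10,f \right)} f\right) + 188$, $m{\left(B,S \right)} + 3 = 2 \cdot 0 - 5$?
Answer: $-417$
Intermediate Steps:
$J{\left(g,Q \right)} = Q^{2} - 2 g$
$m{\left(B,S \right)} = -8$ ($m{\left(B,S \right)} = -3 + \left(2 \cdot 0 - 5\right) = -3 + \left(0 - 5\right) = -3 - 5 = -8$)
$V{\left(f \right)} = 94 + \frac{f^{2}}{2} + \frac{f \left(-20 + f^{2}\right)}{2}$ ($V{\left(f \right)} = \frac{\left(f^{2} + \left(f^{2} - 20\right) f\right) + 188}{2} = \frac{\left(f^{2} + \left(-20 + f^{2}\right) f\right) + 188}{2} = \frac{\left(f^{2} + f \left(-20 + f^{2}\right)\right) + 188}{2} = \frac{188 + f^{2} + f \left(-20 + f^{2}\right)}{2} = 94 + \frac{f^{2}}{2} + \frac{f \left(-20 + f^{2}\right)}{2}$)
$m{\left(-194,-29 \right)} - V{\left(d \right)} = -8 - \left(94 + \frac{9^{2}}{2} + \frac{1}{2} \cdot 9 \left(-20 + 9^{2}\right)\right) = -8 - \left(94 + \frac{1}{2} \cdot 81 + \frac{1}{2} \cdot 9 \left(-20 + 81\right)\right) = -8 - \left(94 + \frac{81}{2} + \frac{1}{2} \cdot 9 \cdot 61\right) = -8 - \left(94 + \frac{81}{2} + \frac{549}{2}\right) = -8 - 409 = -417$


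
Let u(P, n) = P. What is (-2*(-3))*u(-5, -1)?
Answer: -30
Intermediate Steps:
(-2*(-3))*u(-5, -1) = -2*(-3)*(-5) = 6*(-5) = -30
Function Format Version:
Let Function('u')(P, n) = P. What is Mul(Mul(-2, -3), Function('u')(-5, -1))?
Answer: -30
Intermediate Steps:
Mul(Mul(-2, -3), Function('u')(-5, -1)) = Mul(Mul(-2, -3), -5) = Mul(6, -5) = -30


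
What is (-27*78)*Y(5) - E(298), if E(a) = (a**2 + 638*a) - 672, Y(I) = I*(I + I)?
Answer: -383556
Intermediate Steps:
Y(I) = 2*I**2 (Y(I) = I*(2*I) = 2*I**2)
E(a) = -672 + a**2 + 638*a
(-27*78)*Y(5) - E(298) = (-27*78)*(2*5**2) - (-672 + 298**2 + 638*298) = -4212*25 - (-672 + 88804 + 190124) = -2106*50 - 1*278256 = -105300 - 278256 = -383556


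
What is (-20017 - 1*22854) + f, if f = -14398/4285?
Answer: -183716633/4285 ≈ -42874.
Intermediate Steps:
f = -14398/4285 (f = -14398*1/4285 = -14398/4285 ≈ -3.3601)
(-20017 - 1*22854) + f = (-20017 - 1*22854) - 14398/4285 = (-20017 - 22854) - 14398/4285 = -42871 - 14398/4285 = -183716633/4285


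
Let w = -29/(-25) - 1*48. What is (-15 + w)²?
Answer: 2390116/625 ≈ 3824.2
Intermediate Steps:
w = -1171/25 (w = -29*(-1/25) - 48 = 29/25 - 48 = -1171/25 ≈ -46.840)
(-15 + w)² = (-15 - 1171/25)² = (-1546/25)² = 2390116/625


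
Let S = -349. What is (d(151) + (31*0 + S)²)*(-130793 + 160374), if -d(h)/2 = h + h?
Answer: 3585128457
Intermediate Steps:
d(h) = -4*h (d(h) = -2*(h + h) = -4*h)
(d(151) + (31*0 + S)²)*(-130793 + 160374) = (-4*151 + (31*0 - 349)²)*(-130793 + 160374) = (-604 + (0 - 349)²)*29581 = (-604 + (-349)²)*29581 = (-604 + 121801)*29581 = 121197*29581 = 3585128457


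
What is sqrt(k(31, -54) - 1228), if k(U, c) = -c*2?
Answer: 4*I*sqrt(70) ≈ 33.466*I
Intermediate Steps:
k(U, c) = -2*c
sqrt(k(31, -54) - 1228) = sqrt(-2*(-54) - 1228) = sqrt(108 - 1228) = sqrt(-1120) = 4*I*sqrt(70)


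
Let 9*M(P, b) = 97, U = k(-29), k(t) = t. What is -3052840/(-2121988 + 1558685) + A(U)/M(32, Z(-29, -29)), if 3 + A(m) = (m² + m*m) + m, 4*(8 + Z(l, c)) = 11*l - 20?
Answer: 8661175030/54640391 ≈ 158.51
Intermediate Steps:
Z(l, c) = -13 + 11*l/4 (Z(l, c) = -8 + (11*l - 20)/4 = -8 + (-20 + 11*l)/4 = -8 + (-5 + 11*l/4) = -13 + 11*l/4)
U = -29
M(P, b) = 97/9 (M(P, b) = (⅑)*97 = 97/9)
A(m) = -3 + m + 2*m² (A(m) = -3 + ((m² + m*m) + m) = -3 + ((m² + m²) + m) = -3 + (2*m² + m) = -3 + (m + 2*m²) = -3 + m + 2*m²)
-3052840/(-2121988 + 1558685) + A(U)/M(32, Z(-29, -29)) = -3052840/(-2121988 + 1558685) + (-3 - 29 + 2*(-29)²)/(97/9) = -3052840/(-563303) + (-3 - 29 + 2*841)*(9/97) = -3052840*(-1/563303) + (-3 - 29 + 1682)*(9/97) = 3052840/563303 + 1650*(9/97) = 3052840/563303 + 14850/97 = 8661175030/54640391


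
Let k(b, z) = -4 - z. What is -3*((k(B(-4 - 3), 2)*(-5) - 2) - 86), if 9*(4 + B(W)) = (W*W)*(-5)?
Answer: 174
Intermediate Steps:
B(W) = -4 - 5*W**2/9 (B(W) = -4 + ((W*W)*(-5))/9 = -4 + (W**2*(-5))/9 = -4 + (-5*W**2)/9 = -4 - 5*W**2/9)
-3*((k(B(-4 - 3), 2)*(-5) - 2) - 86) = -3*(((-4 - 1*2)*(-5) - 2) - 86) = -3*(((-4 - 2)*(-5) - 2) - 86) = -3*((-6*(-5) - 2) - 86) = -3*((30 - 2) - 86) = -3*(28 - 86) = -3*(-58) = 174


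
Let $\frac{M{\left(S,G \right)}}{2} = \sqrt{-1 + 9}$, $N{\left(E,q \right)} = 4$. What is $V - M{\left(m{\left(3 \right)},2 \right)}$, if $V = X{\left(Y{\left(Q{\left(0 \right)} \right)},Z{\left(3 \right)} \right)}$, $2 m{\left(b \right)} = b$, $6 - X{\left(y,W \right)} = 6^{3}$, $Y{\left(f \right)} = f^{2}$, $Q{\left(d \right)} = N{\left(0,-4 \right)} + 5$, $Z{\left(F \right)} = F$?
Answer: $-210 - 4 \sqrt{2} \approx -215.66$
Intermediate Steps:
$Q{\left(d \right)} = 9$ ($Q{\left(d \right)} = 4 + 5 = 9$)
$X{\left(y,W \right)} = -210$ ($X{\left(y,W \right)} = 6 - 6^{3} = 6 - 216 = -210$)
$m{\left(b \right)} = \frac{b}{2}$
$M{\left(S,G \right)} = 4 \sqrt{2}$ ($M{\left(S,G \right)} = 2 \sqrt{-1 + 9} = 2 \sqrt{8} = 2 \cdot 2 \sqrt{2} = 4 \sqrt{2}$)
$V = -210$
$V - M{\left(m{\left(3 \right)},2 \right)} = -210 - 4 \sqrt{2}$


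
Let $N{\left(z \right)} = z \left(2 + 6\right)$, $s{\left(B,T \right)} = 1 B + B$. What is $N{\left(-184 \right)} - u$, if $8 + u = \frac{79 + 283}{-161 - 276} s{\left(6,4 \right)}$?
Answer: $- \frac{635424}{437} \approx -1454.1$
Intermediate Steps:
$s{\left(B,T \right)} = 2 B$ ($s{\left(B,T \right)} = B + B = 2 B$)
$N{\left(z \right)} = 8 z$ ($N{\left(z \right)} = z 8 = 8 z$)
$u = - \frac{7840}{437}$ ($u = -8 + \frac{79 + 283}{-161 - 276} \cdot 2 \cdot 6 = -8 + \frac{362}{-437} \cdot 12 = -8 + 362 \left(- \frac{1}{437}\right) 12 = -8 - \frac{4344}{437} = - \frac{7840}{437} \approx -17.94$)
$N{\left(-184 \right)} - u = 8 \left(-184\right) - - \frac{7840}{437} = -1472 + \frac{7840}{437} = - \frac{635424}{437}$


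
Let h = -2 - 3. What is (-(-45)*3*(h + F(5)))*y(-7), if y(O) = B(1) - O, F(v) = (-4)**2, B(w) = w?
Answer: 11880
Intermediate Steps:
F(v) = 16
y(O) = 1 - O
h = -5
(-(-45)*3*(h + F(5)))*y(-7) = (-(-45)*3*(-5 + 16))*(1 - 1*(-7)) = (-(-45)*3*11)*(1 + 7) = -(-45)*33*8 = -45*(-33)*8 = 1485*8 = 11880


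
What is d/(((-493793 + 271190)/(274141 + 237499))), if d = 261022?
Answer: -133549296080/222603 ≈ -5.9994e+5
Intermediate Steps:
d/(((-493793 + 271190)/(274141 + 237499))) = 261022/(((-493793 + 271190)/(274141 + 237499))) = 261022/((-222603/511640)) = 261022/((-222603*1/511640)) = 261022/(-222603/511640) = 261022*(-511640/222603) = -133549296080/222603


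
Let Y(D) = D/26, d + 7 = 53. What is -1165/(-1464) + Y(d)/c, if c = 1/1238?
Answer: 41701081/19032 ≈ 2191.1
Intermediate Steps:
c = 1/1238 ≈ 0.00080775
d = 46 (d = -7 + 53 = 46)
Y(D) = D/26 (Y(D) = D*(1/26) = D/26)
-1165/(-1464) + Y(d)/c = -1165/(-1464) + ((1/26)*46)/(1/1238) = -1165*(-1/1464) + (23/13)*1238 = 1165/1464 + 28474/13 = 41701081/19032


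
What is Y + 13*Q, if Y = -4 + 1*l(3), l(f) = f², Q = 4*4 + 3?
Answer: 252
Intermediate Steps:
Q = 19 (Q = 16 + 3 = 19)
Y = 5 (Y = -4 + 1*3² = -4 + 1*9 = -4 + 9 = 5)
Y + 13*Q = 5 + 13*19 = 5 + 247 = 252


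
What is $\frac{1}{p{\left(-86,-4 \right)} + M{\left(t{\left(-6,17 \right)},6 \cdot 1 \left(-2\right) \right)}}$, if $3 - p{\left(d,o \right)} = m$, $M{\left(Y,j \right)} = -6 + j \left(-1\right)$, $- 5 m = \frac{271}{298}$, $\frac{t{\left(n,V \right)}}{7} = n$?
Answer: $\frac{1490}{13681} \approx 0.10891$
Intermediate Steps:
$t{\left(n,V \right)} = 7 n$
$m = - \frac{271}{1490}$ ($m = - \frac{271 \cdot \frac{1}{298}}{5} = \left(- \frac{1}{5}\right) \frac{271}{298} = - \frac{271}{1490} \approx -0.18188$)
$M{\left(Y,j \right)} = -6 - j$
$p{\left(d,o \right)} = \frac{4741}{1490}$ ($p{\left(d,o \right)} = 3 - - \frac{271}{1490} = 3 + \frac{271}{1490} = \frac{4741}{1490}$)
$\frac{1}{p{\left(-86,-4 \right)} + M{\left(t{\left(-6,17 \right)},6 \cdot 1 \left(-2\right) \right)}} = \frac{1}{\frac{4741}{1490} - \left(6 + 6 \cdot 1 \left(-2\right)\right)} = \frac{1}{\frac{4741}{1490} - \left(6 + 6 \left(-2\right)\right)} = \frac{1}{\frac{4741}{1490} - -6} = \frac{1}{\frac{4741}{1490} + \left(-6 + 12\right)} = \frac{1}{\frac{4741}{1490} + 6} = \frac{1}{\frac{13681}{1490}} = \frac{1490}{13681}$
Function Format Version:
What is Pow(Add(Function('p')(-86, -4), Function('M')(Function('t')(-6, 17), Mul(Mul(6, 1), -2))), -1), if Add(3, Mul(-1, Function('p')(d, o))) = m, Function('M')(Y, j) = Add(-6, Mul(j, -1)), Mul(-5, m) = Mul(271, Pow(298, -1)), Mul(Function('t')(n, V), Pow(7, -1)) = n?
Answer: Rational(1490, 13681) ≈ 0.10891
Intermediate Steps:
Function('t')(n, V) = Mul(7, n)
m = Rational(-271, 1490) (m = Mul(Rational(-1, 5), Mul(271, Pow(298, -1))) = Mul(Rational(-1, 5), Mul(271, Rational(1, 298))) = Mul(Rational(-1, 5), Rational(271, 298)) = Rational(-271, 1490) ≈ -0.18188)
Function('M')(Y, j) = Add(-6, Mul(-1, j))
Function('p')(d, o) = Rational(4741, 1490) (Function('p')(d, o) = Add(3, Mul(-1, Rational(-271, 1490))) = Add(3, Rational(271, 1490)) = Rational(4741, 1490))
Pow(Add(Function('p')(-86, -4), Function('M')(Function('t')(-6, 17), Mul(Mul(6, 1), -2))), -1) = Pow(Add(Rational(4741, 1490), Add(-6, Mul(-1, Mul(Mul(6, 1), -2)))), -1) = Pow(Add(Rational(4741, 1490), Add(-6, Mul(-1, Mul(6, -2)))), -1) = Pow(Add(Rational(4741, 1490), Add(-6, Mul(-1, -12))), -1) = Pow(Add(Rational(4741, 1490), Add(-6, 12)), -1) = Pow(Add(Rational(4741, 1490), 6), -1) = Pow(Rational(13681, 1490), -1) = Rational(1490, 13681)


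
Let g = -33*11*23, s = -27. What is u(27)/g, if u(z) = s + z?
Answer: 0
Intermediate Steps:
u(z) = -27 + z
g = -8349 (g = -363*23 = -8349)
u(27)/g = (-27 + 27)/(-8349) = 0*(-1/8349) = 0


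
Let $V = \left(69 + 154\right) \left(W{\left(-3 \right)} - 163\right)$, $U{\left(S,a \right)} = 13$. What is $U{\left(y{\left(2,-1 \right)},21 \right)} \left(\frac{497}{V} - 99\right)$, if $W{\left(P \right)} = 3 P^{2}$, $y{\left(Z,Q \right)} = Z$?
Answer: $- \frac{39038597}{30328} \approx -1287.2$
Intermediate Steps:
$V = -30328$ ($V = \left(69 + 154\right) \left(3 \left(-3\right)^{2} - 163\right) = 223 \left(3 \cdot 9 - 163\right) = 223 \left(27 - 163\right) = 223 \left(-136\right) = -30328$)
$U{\left(y{\left(2,-1 \right)},21 \right)} \left(\frac{497}{V} - 99\right) = 13 \left(\frac{497}{-30328} - 99\right) = 13 \left(497 \left(- \frac{1}{30328}\right) - 99\right) = 13 \left(- \frac{497}{30328} - 99\right) = 13 \left(- \frac{3002969}{30328}\right) = - \frac{39038597}{30328}$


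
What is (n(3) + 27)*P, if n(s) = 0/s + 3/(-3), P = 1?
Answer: 26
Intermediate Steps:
n(s) = -1 (n(s) = 0 + 3*(-1/3) = 0 - 1 = -1)
(n(3) + 27)*P = (-1 + 27)*1 = 26*1 = 26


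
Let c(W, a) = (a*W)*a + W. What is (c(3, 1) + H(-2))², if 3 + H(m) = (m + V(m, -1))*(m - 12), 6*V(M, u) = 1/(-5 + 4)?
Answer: 10000/9 ≈ 1111.1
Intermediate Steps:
V(M, u) = -⅙ (V(M, u) = 1/(6*(-5 + 4)) = (⅙)/(-1) = (⅙)*(-1) = -⅙)
H(m) = -3 + (-12 + m)*(-⅙ + m) (H(m) = -3 + (m - ⅙)*(m - 12) = -3 + (-⅙ + m)*(-12 + m) = -3 + (-12 + m)*(-⅙ + m))
c(W, a) = W + W*a² (c(W, a) = (W*a)*a + W = W*a² + W = W + W*a²)
(c(3, 1) + H(-2))² = (3*(1 + 1²) + (-1 + (-2)² - 73/6*(-2)))² = (3*(1 + 1) + (-1 + 4 + 73/3))² = (3*2 + 82/3)² = (6 + 82/3)² = (100/3)² = 10000/9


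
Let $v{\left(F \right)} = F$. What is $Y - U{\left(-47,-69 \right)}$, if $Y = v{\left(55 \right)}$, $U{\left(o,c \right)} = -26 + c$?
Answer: $150$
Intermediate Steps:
$Y = 55$
$Y - U{\left(-47,-69 \right)} = 55 - \left(-26 - 69\right) = 55 - -95 = 55 + 95 = 150$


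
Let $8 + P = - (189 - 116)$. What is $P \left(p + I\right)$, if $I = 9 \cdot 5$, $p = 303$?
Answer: $-28188$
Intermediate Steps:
$I = 45$
$P = -81$ ($P = -8 - \left(189 - 116\right) = -8 - 73 = -81$)
$P \left(p + I\right) = - 81 \left(303 + 45\right) = \left(-81\right) 348 = -28188$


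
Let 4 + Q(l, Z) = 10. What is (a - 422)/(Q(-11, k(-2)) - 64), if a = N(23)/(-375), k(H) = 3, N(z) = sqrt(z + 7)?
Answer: 211/29 + sqrt(30)/21750 ≈ 7.2761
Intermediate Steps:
N(z) = sqrt(7 + z)
Q(l, Z) = 6 (Q(l, Z) = -4 + 10 = 6)
a = -sqrt(30)/375 (a = sqrt(7 + 23)/(-375) = sqrt(30)*(-1/375) = -sqrt(30)/375 ≈ -0.014606)
(a - 422)/(Q(-11, k(-2)) - 64) = (-sqrt(30)/375 - 422)/(6 - 64) = (-422 - sqrt(30)/375)/(-58) = (-422 - sqrt(30)/375)*(-1/58) = 211/29 + sqrt(30)/21750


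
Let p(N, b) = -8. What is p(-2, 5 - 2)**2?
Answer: 64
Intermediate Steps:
p(-2, 5 - 2)**2 = (-8)**2 = 64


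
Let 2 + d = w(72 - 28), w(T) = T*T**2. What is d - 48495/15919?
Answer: 1355963763/15919 ≈ 85179.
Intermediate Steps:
w(T) = T**3
d = 85182 (d = -2 + (72 - 28)**3 = -2 + 44**3 = -2 + 85184 = 85182)
d - 48495/15919 = 85182 - 48495/15919 = 1355963763/15919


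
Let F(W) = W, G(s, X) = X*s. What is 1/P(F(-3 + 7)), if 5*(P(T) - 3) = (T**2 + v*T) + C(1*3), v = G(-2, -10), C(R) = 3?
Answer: 5/114 ≈ 0.043860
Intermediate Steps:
v = 20 (v = -10*(-2) = 20)
P(T) = 18/5 + 4*T + T**2/5 (P(T) = 3 + ((T**2 + 20*T) + 3)/5 = 3 + (3 + T**2 + 20*T)/5 = 3 + (3/5 + 4*T + T**2/5) = 18/5 + 4*T + T**2/5)
1/P(F(-3 + 7)) = 1/(18/5 + 4*(-3 + 7) + (-3 + 7)**2/5) = 1/(18/5 + 4*4 + (1/5)*4**2) = 1/(18/5 + 16 + (1/5)*16) = 1/(18/5 + 16 + 16/5) = 1/(114/5) = 5/114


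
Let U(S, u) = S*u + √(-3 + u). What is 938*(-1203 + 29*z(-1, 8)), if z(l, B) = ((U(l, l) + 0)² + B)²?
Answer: -883596 + 1088080*I ≈ -8.836e+5 + 1.0881e+6*I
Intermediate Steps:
U(S, u) = √(-3 + u) + S*u
z(l, B) = (B + (l² + √(-3 + l))²)² (z(l, B) = (((√(-3 + l) + l*l) + 0)² + B)² = (((√(-3 + l) + l²) + 0)² + B)² = (((l² + √(-3 + l)) + 0)² + B)² = ((l² + √(-3 + l))² + B)² = (B + (l² + √(-3 + l))²)²)
938*(-1203 + 29*z(-1, 8)) = 938*(-1203 + 29*(8 + ((-1)² + √(-3 - 1))²)²) = 938*(-1203 + 29*(8 + (1 + √(-4))²)²) = 938*(-1203 + 29*(8 + (1 + 2*I)²)²) = -1128414 + 27202*(8 + (1 + 2*I)²)²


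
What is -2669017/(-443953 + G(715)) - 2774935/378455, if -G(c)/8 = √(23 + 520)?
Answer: -1158652941679304/877544674894811 - 1256008*√543/11593778321 ≈ -1.3229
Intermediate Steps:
G(c) = -8*√543 (G(c) = -8*√(23 + 520) = -8*√543)
-2669017/(-443953 + G(715)) - 2774935/378455 = -2669017/(-443953 - 8*√543) - 2774935/378455 = -2669017/(-443953 - 8*√543) - 2774935*1/378455 = -2669017/(-443953 - 8*√543) - 554987/75691 = -554987/75691 - 2669017/(-443953 - 8*√543)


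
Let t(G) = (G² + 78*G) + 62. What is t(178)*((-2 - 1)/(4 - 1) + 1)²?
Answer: 0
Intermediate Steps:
t(G) = 62 + G² + 78*G
t(178)*((-2 - 1)/(4 - 1) + 1)² = (62 + 178² + 78*178)*((-2 - 1)/(4 - 1) + 1)² = (62 + 31684 + 13884)*(-3/3 + 1)² = 45630*(-3*⅓ + 1)² = 45630*(-1 + 1)² = 45630*0² = 45630*0 = 0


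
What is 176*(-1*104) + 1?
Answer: -18303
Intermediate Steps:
176*(-1*104) + 1 = 176*(-104) + 1 = -18304 + 1 = -18303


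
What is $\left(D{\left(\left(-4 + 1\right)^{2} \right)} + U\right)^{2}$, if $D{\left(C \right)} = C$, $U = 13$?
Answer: $484$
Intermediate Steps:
$\left(D{\left(\left(-4 + 1\right)^{2} \right)} + U\right)^{2} = \left(\left(-4 + 1\right)^{2} + 13\right)^{2} = \left(\left(-3\right)^{2} + 13\right)^{2} = \left(9 + 13\right)^{2} = 22^{2} = 484$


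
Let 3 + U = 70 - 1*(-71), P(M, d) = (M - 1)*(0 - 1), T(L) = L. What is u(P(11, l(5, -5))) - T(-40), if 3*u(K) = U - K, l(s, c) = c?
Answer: 268/3 ≈ 89.333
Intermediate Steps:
P(M, d) = 1 - M (P(M, d) = (-1 + M)*(-1) = 1 - M)
U = 138 (U = -3 + (70 - 1*(-71)) = -3 + (70 + 71) = -3 + 141 = 138)
u(K) = 46 - K/3 (u(K) = (138 - K)/3 = 46 - K/3)
u(P(11, l(5, -5))) - T(-40) = (46 - (1 - 1*11)/3) - 1*(-40) = (46 - (1 - 11)/3) + 40 = (46 - ⅓*(-10)) + 40 = (46 + 10/3) + 40 = 148/3 + 40 = 268/3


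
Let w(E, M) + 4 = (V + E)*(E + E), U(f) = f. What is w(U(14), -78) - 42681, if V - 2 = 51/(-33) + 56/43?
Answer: -19981321/473 ≈ -42244.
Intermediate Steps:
V = 831/473 (V = 2 + (51/(-33) + 56/43) = 2 + (51*(-1/33) + 56*(1/43)) = 2 + (-17/11 + 56/43) = 2 - 115/473 = 831/473 ≈ 1.7569)
w(E, M) = -4 + 2*E*(831/473 + E) (w(E, M) = -4 + (831/473 + E)*(E + E) = -4 + (831/473 + E)*(2*E) = -4 + 2*E*(831/473 + E))
w(U(14), -78) - 42681 = (-4 + 2*14² + (1662/473)*14) - 42681 = (-4 + 2*196 + 23268/473) - 42681 = (-4 + 392 + 23268/473) - 42681 = 206792/473 - 42681 = -19981321/473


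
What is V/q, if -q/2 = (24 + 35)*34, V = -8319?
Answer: 141/68 ≈ 2.0735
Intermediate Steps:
q = -4012 (q = -2*(24 + 35)*34 = -118*34 = -2*2006 = -4012)
V/q = -8319/(-4012) = -8319*(-1/4012) = 141/68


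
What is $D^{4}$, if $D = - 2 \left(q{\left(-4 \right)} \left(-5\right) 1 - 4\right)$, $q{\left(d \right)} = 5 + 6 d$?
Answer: $1097199376$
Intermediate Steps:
$D = -182$ ($D = - 2 \left(\left(5 + 6 \left(-4\right)\right) \left(-5\right) 1 - 4\right) = - 2 \left(\left(5 - 24\right) \left(-5\right) 1 - 4\right) = - 2 \left(\left(-19\right) \left(-5\right) 1 - 4\right) = - 2 \left(95 \cdot 1 - 4\right) = - 2 \left(95 - 4\right) = \left(-2\right) 91 = -182$)
$D^{4} = \left(-182\right)^{4} = 1097199376$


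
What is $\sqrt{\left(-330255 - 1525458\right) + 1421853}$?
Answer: $2 i \sqrt{108465} \approx 658.68 i$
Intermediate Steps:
$\sqrt{\left(-330255 - 1525458\right) + 1421853} = \sqrt{-1855713 + 1421853} = \sqrt{-433860} = 2 i \sqrt{108465}$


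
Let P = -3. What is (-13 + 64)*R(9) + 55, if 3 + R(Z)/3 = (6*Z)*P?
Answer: -25190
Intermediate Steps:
R(Z) = -9 - 54*Z (R(Z) = -9 + 3*((6*Z)*(-3)) = -9 + 3*(-18*Z) = -9 - 54*Z)
(-13 + 64)*R(9) + 55 = (-13 + 64)*(-9 - 54*9) + 55 = 51*(-9 - 486) + 55 = 51*(-495) + 55 = -25245 + 55 = -25190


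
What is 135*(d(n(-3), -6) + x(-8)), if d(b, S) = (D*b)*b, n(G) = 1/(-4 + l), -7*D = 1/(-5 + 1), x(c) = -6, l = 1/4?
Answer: -28338/35 ≈ -809.66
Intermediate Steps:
l = ¼ (l = 1*(¼) = ¼ ≈ 0.25000)
D = 1/28 (D = -1/(7*(-5 + 1)) = -⅐/(-4) = -⅐*(-¼) = 1/28 ≈ 0.035714)
n(G) = -4/15 (n(G) = 1/(-4 + ¼) = 1/(-15/4) = -4/15)
d(b, S) = b²/28 (d(b, S) = (b/28)*b = b²/28)
135*(d(n(-3), -6) + x(-8)) = 135*((-4/15)²/28 - 6) = 135*((1/28)*(16/225) - 6) = 135*(4/1575 - 6) = 135*(-9446/1575) = -28338/35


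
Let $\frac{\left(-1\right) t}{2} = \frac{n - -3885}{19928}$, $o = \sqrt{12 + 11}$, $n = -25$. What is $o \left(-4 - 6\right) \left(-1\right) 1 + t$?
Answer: $- \frac{965}{2491} + 10 \sqrt{23} \approx 47.571$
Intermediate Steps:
$o = \sqrt{23} \approx 4.7958$
$t = - \frac{965}{2491}$ ($t = - 2 \frac{-25 - -3885}{19928} = - 2 \left(-25 + 3885\right) \frac{1}{19928} = - 2 \cdot 3860 \cdot \frac{1}{19928} = \left(-2\right) \frac{965}{4982} = - \frac{965}{2491} \approx -0.38739$)
$o \left(-4 - 6\right) \left(-1\right) 1 + t = \sqrt{23} \left(-4 - 6\right) \left(-1\right) 1 - \frac{965}{2491} = \sqrt{23} \left(\left(-10\right) \left(-1\right)\right) 1 - \frac{965}{2491} = \sqrt{23} \cdot 10 \cdot 1 - \frac{965}{2491} = 10 \sqrt{23} \cdot 1 - \frac{965}{2491} = 10 \sqrt{23} - \frac{965}{2491} = - \frac{965}{2491} + 10 \sqrt{23}$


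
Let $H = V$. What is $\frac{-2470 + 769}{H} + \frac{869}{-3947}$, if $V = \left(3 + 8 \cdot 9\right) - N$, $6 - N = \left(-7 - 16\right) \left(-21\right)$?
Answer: $- \frac{2397845}{726248} \approx -3.3017$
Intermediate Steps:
$N = -477$ ($N = 6 - \left(-7 - 16\right) \left(-21\right) = 6 - \left(-23\right) \left(-21\right) = 6 - 483 = -477$)
$V = 552$ ($V = \left(3 + 8 \cdot 9\right) - -477 = \left(3 + 72\right) + 477 = 75 + 477 = 552$)
$H = 552$
$\frac{-2470 + 769}{H} + \frac{869}{-3947} = \frac{-2470 + 769}{552} + \frac{869}{-3947} = \left(-1701\right) \frac{1}{552} + 869 \left(- \frac{1}{3947}\right) = - \frac{567}{184} - \frac{869}{3947} = - \frac{2397845}{726248}$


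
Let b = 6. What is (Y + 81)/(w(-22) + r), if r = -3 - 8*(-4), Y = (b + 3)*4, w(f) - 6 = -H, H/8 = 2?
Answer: 117/19 ≈ 6.1579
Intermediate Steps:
H = 16 (H = 8*2 = 16)
w(f) = -10 (w(f) = 6 - 1*16 = 6 - 16 = -10)
Y = 36 (Y = (6 + 3)*4 = 9*4 = 36)
r = 29 (r = -3 + 32 = 29)
(Y + 81)/(w(-22) + r) = (36 + 81)/(-10 + 29) = 117/19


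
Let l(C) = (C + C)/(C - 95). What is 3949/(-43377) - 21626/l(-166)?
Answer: -122418921295/7200582 ≈ -17001.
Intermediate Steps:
l(C) = 2*C/(-95 + C) (l(C) = (2*C)/(-95 + C) = 2*C/(-95 + C))
3949/(-43377) - 21626/l(-166) = 3949/(-43377) - 21626/(2*(-166)/(-95 - 166)) = 3949*(-1/43377) - 21626/(2*(-166)/(-261)) = -3949/43377 - 21626/(2*(-166)*(-1/261)) = -3949/43377 - 21626/332/261 = -3949/43377 - 21626*261/332 = -3949/43377 - 2822193/166 = -122418921295/7200582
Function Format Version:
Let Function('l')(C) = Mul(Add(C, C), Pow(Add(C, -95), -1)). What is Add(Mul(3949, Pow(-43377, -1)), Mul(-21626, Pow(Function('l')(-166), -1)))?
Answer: Rational(-122418921295, 7200582) ≈ -17001.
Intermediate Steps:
Function('l')(C) = Mul(2, C, Pow(Add(-95, C), -1)) (Function('l')(C) = Mul(Mul(2, C), Pow(Add(-95, C), -1)) = Mul(2, C, Pow(Add(-95, C), -1)))
Add(Mul(3949, Pow(-43377, -1)), Mul(-21626, Pow(Function('l')(-166), -1))) = Add(Mul(3949, Pow(-43377, -1)), Mul(-21626, Pow(Mul(2, -166, Pow(Add(-95, -166), -1)), -1))) = Add(Mul(3949, Rational(-1, 43377)), Mul(-21626, Pow(Mul(2, -166, Pow(-261, -1)), -1))) = Add(Rational(-3949, 43377), Mul(-21626, Pow(Mul(2, -166, Rational(-1, 261)), -1))) = Add(Rational(-3949, 43377), Mul(-21626, Pow(Rational(332, 261), -1))) = Add(Rational(-3949, 43377), Mul(-21626, Rational(261, 332))) = Add(Rational(-3949, 43377), Rational(-2822193, 166)) = Rational(-122418921295, 7200582)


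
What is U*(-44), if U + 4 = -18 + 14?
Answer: 352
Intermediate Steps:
U = -8 (U = -4 + (-18 + 14) = -4 - 4 = -8)
U*(-44) = -8*(-44) = 352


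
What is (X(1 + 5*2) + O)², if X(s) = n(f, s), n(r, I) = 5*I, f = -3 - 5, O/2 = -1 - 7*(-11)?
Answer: 42849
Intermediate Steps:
O = 152 (O = 2*(-1 - 7*(-11)) = 2*(-1 + 77) = 2*76 = 152)
f = -8
X(s) = 5*s
(X(1 + 5*2) + O)² = (5*(1 + 5*2) + 152)² = (5*(1 + 10) + 152)² = (5*11 + 152)² = (55 + 152)² = 207² = 42849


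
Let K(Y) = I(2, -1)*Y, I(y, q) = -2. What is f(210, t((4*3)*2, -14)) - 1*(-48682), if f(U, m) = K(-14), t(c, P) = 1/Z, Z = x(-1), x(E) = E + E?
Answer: 48710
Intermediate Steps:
x(E) = 2*E
Z = -2 (Z = 2*(-1) = -2)
t(c, P) = -1/2 (t(c, P) = 1/(-2) = -1/2)
K(Y) = -2*Y
f(U, m) = 28 (f(U, m) = -2*(-14) = 28)
f(210, t((4*3)*2, -14)) - 1*(-48682) = 28 - 1*(-48682) = 28 + 48682 = 48710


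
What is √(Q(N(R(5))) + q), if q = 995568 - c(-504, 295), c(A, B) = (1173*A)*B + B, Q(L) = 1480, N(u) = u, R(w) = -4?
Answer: √175398393 ≈ 13244.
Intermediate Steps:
c(A, B) = B + 1173*A*B (c(A, B) = 1173*A*B + B = B + 1173*A*B)
q = 175396913 (q = 995568 - 295*(1 + 1173*(-504)) = 995568 - 295*(1 - 591192) = 995568 - 295*(-591191) = 995568 - 1*(-174401345) = 995568 + 174401345 = 175396913)
√(Q(N(R(5))) + q) = √(1480 + 175396913) = √175398393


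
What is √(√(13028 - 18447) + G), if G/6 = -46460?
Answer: √(-278760 + I*√5419) ≈ 0.07 + 527.98*I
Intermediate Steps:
G = -278760 (G = 6*(-46460) = -278760)
√(√(13028 - 18447) + G) = √(√(13028 - 18447) - 278760) = √(√(-5419) - 278760) = √(I*√5419 - 278760) = √(-278760 + I*√5419)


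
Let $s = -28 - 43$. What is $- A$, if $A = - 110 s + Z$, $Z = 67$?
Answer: $-7877$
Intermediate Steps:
$s = -71$ ($s = -28 - 43 = -71$)
$A = 7877$ ($A = \left(-110\right) \left(-71\right) + 67 = 7810 + 67 = 7877$)
$- A = \left(-1\right) 7877 = -7877$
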